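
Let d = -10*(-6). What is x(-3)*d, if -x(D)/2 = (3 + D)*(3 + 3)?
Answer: 0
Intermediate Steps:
d = 60
x(D) = -36 - 12*D (x(D) = -2*(3 + D)*(3 + 3) = -2*(3 + D)*6 = -2*(18 + 6*D) = -36 - 12*D)
x(-3)*d = (-36 - 12*(-3))*60 = (-36 + 36)*60 = 0*60 = 0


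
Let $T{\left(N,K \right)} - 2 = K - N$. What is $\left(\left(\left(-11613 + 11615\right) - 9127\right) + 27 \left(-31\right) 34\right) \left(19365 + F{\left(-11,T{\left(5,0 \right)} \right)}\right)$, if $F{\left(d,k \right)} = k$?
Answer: $-727682046$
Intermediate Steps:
$T{\left(N,K \right)} = 2 + K - N$ ($T{\left(N,K \right)} = 2 + \left(K - N\right) = 2 + K - N$)
$\left(\left(\left(-11613 + 11615\right) - 9127\right) + 27 \left(-31\right) 34\right) \left(19365 + F{\left(-11,T{\left(5,0 \right)} \right)}\right) = \left(\left(\left(-11613 + 11615\right) - 9127\right) + 27 \left(-31\right) 34\right) \left(19365 + \left(2 + 0 - 5\right)\right) = \left(\left(2 - 9127\right) - 28458\right) \left(19365 + \left(2 + 0 - 5\right)\right) = \left(-9125 - 28458\right) \left(19365 - 3\right) = \left(-37583\right) 19362 = -727682046$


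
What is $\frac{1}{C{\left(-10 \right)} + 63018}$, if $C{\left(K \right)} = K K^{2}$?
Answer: $\frac{1}{62018} \approx 1.6124 \cdot 10^{-5}$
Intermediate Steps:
$C{\left(K \right)} = K^{3}$
$\frac{1}{C{\left(-10 \right)} + 63018} = \frac{1}{\left(-10\right)^{3} + 63018} = \frac{1}{-1000 + 63018} = \frac{1}{62018}$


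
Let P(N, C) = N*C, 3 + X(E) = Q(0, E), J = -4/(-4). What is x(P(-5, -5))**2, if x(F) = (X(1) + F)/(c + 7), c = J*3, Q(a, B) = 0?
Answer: 121/25 ≈ 4.8400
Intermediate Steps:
J = 1 (J = -4*(-1/4) = 1)
X(E) = -3 (X(E) = -3 + 0 = -3)
c = 3 (c = 1*3 = 3)
P(N, C) = C*N
x(F) = -3/10 + F/10 (x(F) = (-3 + F)/(3 + 7) = (-3 + F)/10 = (-3 + F)*(1/10) = -3/10 + F/10)
x(P(-5, -5))**2 = (-3/10 + (-5*(-5))/10)**2 = (-3/10 + (1/10)*25)**2 = (-3/10 + 5/2)**2 = (11/5)**2 = 121/25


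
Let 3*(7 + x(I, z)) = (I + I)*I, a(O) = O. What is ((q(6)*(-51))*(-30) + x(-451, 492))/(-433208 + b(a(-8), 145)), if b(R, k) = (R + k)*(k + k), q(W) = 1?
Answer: -411371/1180434 ≈ -0.34849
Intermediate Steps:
b(R, k) = 2*k*(R + k) (b(R, k) = (R + k)*(2*k) = 2*k*(R + k))
x(I, z) = -7 + 2*I²/3 (x(I, z) = -7 + ((I + I)*I)/3 = -7 + ((2*I)*I)/3 = -7 + (2*I²)/3 = -7 + 2*I²/3)
((q(6)*(-51))*(-30) + x(-451, 492))/(-433208 + b(a(-8), 145)) = ((1*(-51))*(-30) + (-7 + (⅔)*(-451)²))/(-433208 + 2*145*(-8 + 145)) = (-51*(-30) + (-7 + (⅔)*203401))/(-433208 + 2*145*137) = (1530 + (-7 + 406802/3))/(-433208 + 39730) = (1530 + 406781/3)/(-393478) = (411371/3)*(-1/393478) = -411371/1180434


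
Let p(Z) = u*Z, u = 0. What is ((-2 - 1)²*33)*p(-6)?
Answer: 0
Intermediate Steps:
p(Z) = 0 (p(Z) = 0*Z = 0)
((-2 - 1)²*33)*p(-6) = ((-2 - 1)²*33)*0 = ((-3)²*33)*0 = (9*33)*0 = 297*0 = 0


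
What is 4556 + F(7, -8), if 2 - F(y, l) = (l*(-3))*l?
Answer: 4750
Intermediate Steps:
F(y, l) = 2 + 3*l**2 (F(y, l) = 2 - l*(-3)*l = 2 - (-3*l)*l = 2 - (-3)*l**2 = 2 + 3*l**2)
4556 + F(7, -8) = 4556 + (2 + 3*(-8)**2) = 4556 + (2 + 3*64) = 4556 + (2 + 192) = 4556 + 194 = 4750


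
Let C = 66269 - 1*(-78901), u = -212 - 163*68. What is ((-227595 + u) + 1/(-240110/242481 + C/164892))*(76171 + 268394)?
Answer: -12049098187507139421/146375045 ≈ -8.2317e+10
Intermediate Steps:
u = -11296 (u = -212 - 11084 = -11296)
C = 145170 (C = 66269 + 78901 = 145170)
((-227595 + u) + 1/(-240110/242481 + C/164892))*(76171 + 268394) = ((-227595 - 11296) + 1/(-240110/242481 + 145170/164892))*(76171 + 268394) = (-238891 + 1/(-240110*1/242481 + 145170*(1/164892)))*344565 = (-238891 + 1/(-240110/242481 + 24195/27482))*344565 = (-238891 + 1/(-731875225/6663862842))*344565 = (-238891 - 6663862842/731875225)*344565 = -174845068238317/731875225*344565 = -12049098187507139421/146375045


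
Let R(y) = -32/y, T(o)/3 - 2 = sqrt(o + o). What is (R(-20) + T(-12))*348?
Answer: 13224/5 + 2088*I*sqrt(6) ≈ 2644.8 + 5114.5*I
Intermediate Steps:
T(o) = 6 + 3*sqrt(2)*sqrt(o) (T(o) = 6 + 3*sqrt(o + o) = 6 + 3*sqrt(2*o) = 6 + 3*(sqrt(2)*sqrt(o)) = 6 + 3*sqrt(2)*sqrt(o))
(R(-20) + T(-12))*348 = (-32/(-20) + (6 + 3*sqrt(2)*sqrt(-12)))*348 = (-32*(-1/20) + (6 + 3*sqrt(2)*(2*I*sqrt(3))))*348 = (8/5 + (6 + 6*I*sqrt(6)))*348 = (38/5 + 6*I*sqrt(6))*348 = 13224/5 + 2088*I*sqrt(6)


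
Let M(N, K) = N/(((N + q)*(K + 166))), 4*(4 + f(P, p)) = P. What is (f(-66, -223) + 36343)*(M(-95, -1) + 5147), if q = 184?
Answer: 183025687400/979 ≈ 1.8695e+8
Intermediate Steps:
f(P, p) = -4 + P/4
M(N, K) = N/((166 + K)*(184 + N)) (M(N, K) = N/(((N + 184)*(K + 166))) = N/(((184 + N)*(166 + K))) = N/(((166 + K)*(184 + N))) = N*(1/((166 + K)*(184 + N))) = N/((166 + K)*(184 + N)))
(f(-66, -223) + 36343)*(M(-95, -1) + 5147) = ((-4 + (1/4)*(-66)) + 36343)*(-95/(30544 + 166*(-95) + 184*(-1) - 1*(-95)) + 5147) = ((-4 - 33/2) + 36343)*(-95/(30544 - 15770 - 184 + 95) + 5147) = (-41/2 + 36343)*(-95/14685 + 5147) = 72645*(-95*1/14685 + 5147)/2 = 72645*(-19/2937 + 5147)/2 = (72645/2)*(15116720/2937) = 183025687400/979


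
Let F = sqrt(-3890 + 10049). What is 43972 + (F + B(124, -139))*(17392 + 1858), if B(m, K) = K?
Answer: -2631778 + 19250*sqrt(6159) ≈ -1.1211e+6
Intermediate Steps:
F = sqrt(6159) ≈ 78.479
43972 + (F + B(124, -139))*(17392 + 1858) = 43972 + (sqrt(6159) - 139)*(17392 + 1858) = 43972 + (-139 + sqrt(6159))*19250 = 43972 + (-2675750 + 19250*sqrt(6159)) = -2631778 + 19250*sqrt(6159)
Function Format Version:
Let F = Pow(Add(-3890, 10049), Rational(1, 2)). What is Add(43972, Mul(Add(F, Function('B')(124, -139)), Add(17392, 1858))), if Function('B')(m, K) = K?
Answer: Add(-2631778, Mul(19250, Pow(6159, Rational(1, 2)))) ≈ -1.1211e+6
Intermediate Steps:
F = Pow(6159, Rational(1, 2)) ≈ 78.479
Add(43972, Mul(Add(F, Function('B')(124, -139)), Add(17392, 1858))) = Add(43972, Mul(Add(Pow(6159, Rational(1, 2)), -139), Add(17392, 1858))) = Add(43972, Mul(Add(-139, Pow(6159, Rational(1, 2))), 19250)) = Add(43972, Add(-2675750, Mul(19250, Pow(6159, Rational(1, 2))))) = Add(-2631778, Mul(19250, Pow(6159, Rational(1, 2))))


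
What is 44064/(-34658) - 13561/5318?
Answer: -352164745/92155622 ≈ -3.8214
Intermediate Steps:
44064/(-34658) - 13561/5318 = 44064*(-1/34658) - 13561*1/5318 = -22032/17329 - 13561/5318 = -352164745/92155622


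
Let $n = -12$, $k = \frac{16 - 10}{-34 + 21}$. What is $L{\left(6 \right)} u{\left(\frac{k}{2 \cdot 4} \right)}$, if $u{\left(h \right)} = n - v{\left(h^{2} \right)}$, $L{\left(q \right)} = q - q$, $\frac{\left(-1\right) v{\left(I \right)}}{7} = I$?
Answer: $0$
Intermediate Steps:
$v{\left(I \right)} = - 7 I$
$k = - \frac{6}{13}$ ($k = \frac{6}{-13} = 6 \left(- \frac{1}{13}\right) = - \frac{6}{13} \approx -0.46154$)
$L{\left(q \right)} = 0$
$u{\left(h \right)} = -12 + 7 h^{2}$ ($u{\left(h \right)} = -12 - - 7 h^{2} = -12 + 7 h^{2}$)
$L{\left(6 \right)} u{\left(\frac{k}{2 \cdot 4} \right)} = 0 \left(-12 + 7 \left(- \frac{6}{13 \cdot 2 \cdot 4}\right)^{2}\right) = 0 \left(-12 + 7 \left(- \frac{6}{13 \cdot 8}\right)^{2}\right) = 0 \left(-12 + 7 \left(\left(- \frac{6}{13}\right) \frac{1}{8}\right)^{2}\right) = 0 \left(-12 + 7 \left(- \frac{3}{52}\right)^{2}\right) = 0 \left(-12 + 7 \cdot \frac{9}{2704}\right) = 0 \left(-12 + \frac{63}{2704}\right) = 0 \left(- \frac{32385}{2704}\right) = 0$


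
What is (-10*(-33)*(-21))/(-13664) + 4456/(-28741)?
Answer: 9877739/28051216 ≈ 0.35213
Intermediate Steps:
(-10*(-33)*(-21))/(-13664) + 4456/(-28741) = (330*(-21))*(-1/13664) + 4456*(-1/28741) = -6930*(-1/13664) - 4456/28741 = 495/976 - 4456/28741 = 9877739/28051216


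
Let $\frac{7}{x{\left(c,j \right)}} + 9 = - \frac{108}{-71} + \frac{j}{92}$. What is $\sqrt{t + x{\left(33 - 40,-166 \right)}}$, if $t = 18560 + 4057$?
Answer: $\frac{\sqrt{20789797755559}}{30319} \approx 150.39$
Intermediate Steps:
$x{\left(c,j \right)} = \frac{7}{- \frac{531}{71} + \frac{j}{92}}$ ($x{\left(c,j \right)} = \frac{7}{-9 + \left(- \frac{108}{-71} + \frac{j}{92}\right)} = \frac{7}{-9 + \left(\left(-108\right) \left(- \frac{1}{71}\right) + j \frac{1}{92}\right)} = \frac{7}{-9 + \left(\frac{108}{71} + \frac{j}{92}\right)} = \frac{7}{- \frac{531}{71} + \frac{j}{92}}$)
$t = 22617$
$\sqrt{t + x{\left(33 - 40,-166 \right)}} = \sqrt{22617 + \frac{45724}{-48852 + 71 \left(-166\right)}} = \sqrt{22617 + \frac{45724}{-48852 - 11786}} = \sqrt{22617 + \frac{45724}{-60638}} = \sqrt{22617 + 45724 \left(- \frac{1}{60638}\right)} = \sqrt{22617 - \frac{22862}{30319}} = \sqrt{\frac{685701961}{30319}} = \frac{\sqrt{20789797755559}}{30319}$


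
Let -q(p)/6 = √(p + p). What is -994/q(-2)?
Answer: -497*I/6 ≈ -82.833*I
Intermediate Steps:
q(p) = -6*√2*√p (q(p) = -6*√(p + p) = -6*√2*√p)
-994/q(-2) = -994*I/12 = -497*I/6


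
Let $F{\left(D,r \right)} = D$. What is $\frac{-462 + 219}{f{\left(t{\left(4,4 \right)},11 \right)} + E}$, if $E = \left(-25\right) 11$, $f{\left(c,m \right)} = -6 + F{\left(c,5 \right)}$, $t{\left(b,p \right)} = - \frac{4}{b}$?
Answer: $\frac{81}{94} \approx 0.8617$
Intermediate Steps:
$f{\left(c,m \right)} = -6 + c$
$E = -275$
$\frac{-462 + 219}{f{\left(t{\left(4,4 \right)},11 \right)} + E} = \frac{-462 + 219}{\left(-6 - \frac{4}{4}\right) - 275} = - \frac{243}{\left(-6 - 1\right) - 275} = - \frac{243}{-7 - 275} = - \frac{243}{-282} = \left(-243\right) \left(- \frac{1}{282}\right) = \frac{81}{94}$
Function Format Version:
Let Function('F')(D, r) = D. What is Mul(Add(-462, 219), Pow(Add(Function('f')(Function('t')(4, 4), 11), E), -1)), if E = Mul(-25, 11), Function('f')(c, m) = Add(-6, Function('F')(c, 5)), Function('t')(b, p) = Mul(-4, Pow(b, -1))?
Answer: Rational(81, 94) ≈ 0.86170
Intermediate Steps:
Function('f')(c, m) = Add(-6, c)
E = -275
Mul(Add(-462, 219), Pow(Add(Function('f')(Function('t')(4, 4), 11), E), -1)) = Mul(Add(-462, 219), Pow(Add(Add(-6, Mul(-4, Pow(4, -1))), -275), -1)) = Mul(-243, Pow(Add(Add(-6, Mul(-4, Rational(1, 4))), -275), -1)) = Mul(-243, Pow(Add(Add(-6, -1), -275), -1)) = Mul(-243, Pow(Add(-7, -275), -1)) = Mul(-243, Pow(-282, -1)) = Mul(-243, Rational(-1, 282)) = Rational(81, 94)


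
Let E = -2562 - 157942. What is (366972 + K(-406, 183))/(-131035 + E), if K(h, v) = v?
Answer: -367155/291539 ≈ -1.2594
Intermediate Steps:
E = -160504
(366972 + K(-406, 183))/(-131035 + E) = (366972 + 183)/(-131035 - 160504) = 367155/(-291539) = 367155*(-1/291539) = -367155/291539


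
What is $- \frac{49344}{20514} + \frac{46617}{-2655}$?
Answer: $- \frac{60406081}{3025815} \approx -19.964$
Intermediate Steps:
$- \frac{49344}{20514} + \frac{46617}{-2655} = \left(-49344\right) \frac{1}{20514} + 46617 \left(- \frac{1}{2655}\right) = - \frac{8224}{3419} - \frac{15539}{885} = - \frac{60406081}{3025815}$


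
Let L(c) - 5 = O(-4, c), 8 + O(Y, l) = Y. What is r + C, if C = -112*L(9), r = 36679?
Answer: 37463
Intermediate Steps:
O(Y, l) = -8 + Y
L(c) = -7 (L(c) = 5 + (-8 - 4) = 5 - 12 = -7)
C = 784 (C = -112*(-7) = 784)
r + C = 36679 + 784 = 37463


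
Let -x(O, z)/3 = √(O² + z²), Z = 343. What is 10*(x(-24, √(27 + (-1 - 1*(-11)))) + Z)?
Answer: 3430 - 30*√613 ≈ 2687.2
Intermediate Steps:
x(O, z) = -3*√(O² + z²)
10*(x(-24, √(27 + (-1 - 1*(-11)))) + Z) = 10*(-3*√((-24)² + (√(27 + (-1 - 1*(-11))))²) + 343) = 10*(-3*√(576 + (√(27 + (-1 + 11)))²) + 343) = 10*(-3*√(576 + (√(27 + 10))²) + 343) = 10*(-3*√(576 + (√37)²) + 343) = 10*(-3*√(576 + 37) + 343) = 10*(-3*√613 + 343) = 10*(343 - 3*√613) = 3430 - 30*√613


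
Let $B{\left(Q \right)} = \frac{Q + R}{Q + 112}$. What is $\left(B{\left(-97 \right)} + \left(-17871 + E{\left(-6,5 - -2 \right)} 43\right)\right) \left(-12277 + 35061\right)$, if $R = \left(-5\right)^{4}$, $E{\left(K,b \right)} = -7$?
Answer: $- \frac{2066144256}{5} \approx -4.1323 \cdot 10^{8}$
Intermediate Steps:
$R = 625$
$B{\left(Q \right)} = \frac{625 + Q}{112 + Q}$ ($B{\left(Q \right)} = \frac{Q + 625}{Q + 112} = \frac{625 + Q}{112 + Q}$)
$\left(B{\left(-97 \right)} + \left(-17871 + E{\left(-6,5 - -2 \right)} 43\right)\right) \left(-12277 + 35061\right) = \left(\frac{625 - 97}{112 - 97} - 18172\right) \left(-12277 + 35061\right) = \left(\frac{1}{15} \cdot 528 - 18172\right) 22784 = \left(\frac{176}{5} - 18172\right) 22784 = \left(- \frac{90684}{5}\right) 22784 = - \frac{2066144256}{5}$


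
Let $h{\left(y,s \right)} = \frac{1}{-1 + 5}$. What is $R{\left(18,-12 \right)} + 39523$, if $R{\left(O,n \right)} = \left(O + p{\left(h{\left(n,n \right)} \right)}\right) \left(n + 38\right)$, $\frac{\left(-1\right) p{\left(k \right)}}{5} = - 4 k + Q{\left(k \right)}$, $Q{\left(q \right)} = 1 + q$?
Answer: $\frac{79917}{2} \approx 39959.0$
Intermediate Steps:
$h{\left(y,s \right)} = \frac{1}{4}$
$p{\left(k \right)} = -5 + 15 k$ ($p{\left(k \right)} = - 5 \left(- 4 k + \left(1 + k\right)\right) = - 5 \left(1 - 3 k\right) = -5 + 15 k$)
$R{\left(O,n \right)} = \left(38 + n\right) \left(- \frac{5}{4} + O\right)$ ($R{\left(O,n \right)} = \left(O + \left(-5 + 15 \cdot \frac{1}{4}\right)\right) \left(n + 38\right) = \left(O + \left(-5 + \frac{15}{4}\right)\right) \left(38 + n\right) = \left(O - \frac{5}{4}\right) \left(38 + n\right) = \left(- \frac{5}{4} + O\right) \left(38 + n\right) = \left(38 + n\right) \left(- \frac{5}{4} + O\right)$)
$R{\left(18,-12 \right)} + 39523 = \left(- \frac{95}{2} + 38 \cdot 18 - -15 + 18 \left(-12\right)\right) + 39523 = \left(- \frac{95}{2} + 684 + 15 - 216\right) + 39523 = \frac{871}{2} + 39523 = \frac{79917}{2}$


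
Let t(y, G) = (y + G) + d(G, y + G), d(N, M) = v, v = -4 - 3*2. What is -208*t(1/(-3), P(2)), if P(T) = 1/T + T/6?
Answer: 1976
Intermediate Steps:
v = -10 (v = -4 - 6 = -10)
P(T) = 1/T + T/6 (P(T) = 1/T + T*(⅙) = 1/T + T/6)
d(N, M) = -10
t(y, G) = -10 + G + y (t(y, G) = (y + G) - 10 = (G + y) - 10 = -10 + G + y)
-208*t(1/(-3), P(2)) = -208*(-10 + (1/2 + (⅙)*2) + 1/(-3)) = -208*(-10 + (½ + ⅓) - ⅓) = -208*(-10 + ⅚ - ⅓) = -208*(-19/2) = 1976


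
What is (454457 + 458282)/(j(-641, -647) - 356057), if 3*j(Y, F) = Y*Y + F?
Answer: -2738217/657937 ≈ -4.1618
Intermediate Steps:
j(Y, F) = F/3 + Y²/3 (j(Y, F) = (Y*Y + F)/3 = (Y² + F)/3 = (F + Y²)/3 = F/3 + Y²/3)
(454457 + 458282)/(j(-641, -647) - 356057) = (454457 + 458282)/(((⅓)*(-647) + (⅓)*(-641)²) - 356057) = 912739/((-647/3 + (⅓)*410881) - 356057) = 912739/((-647/3 + 410881/3) - 356057) = 912739/(410234/3 - 356057) = 912739/(-657937/3) = 912739*(-3/657937) = -2738217/657937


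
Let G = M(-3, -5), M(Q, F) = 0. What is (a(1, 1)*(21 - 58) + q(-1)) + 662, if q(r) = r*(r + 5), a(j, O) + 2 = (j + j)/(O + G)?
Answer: 658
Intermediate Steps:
G = 0
a(j, O) = -2 + 2*j/O (a(j, O) = -2 + (j + j)/(O + 0) = -2 + (2*j)/O = -2 + 2*j/O)
q(r) = r*(5 + r)
(a(1, 1)*(21 - 58) + q(-1)) + 662 = ((-2 + 2*1/1)*(21 - 58) - (5 - 1)) + 662 = ((-2 + 2*1*1)*(-37) - 1*4) + 662 = ((-2 + 2)*(-37) - 4) + 662 = (0*(-37) - 4) + 662 = (0 - 4) + 662 = -4 + 662 = 658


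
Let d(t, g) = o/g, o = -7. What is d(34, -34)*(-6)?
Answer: -21/17 ≈ -1.2353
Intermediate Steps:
d(t, g) = -7/g
d(34, -34)*(-6) = -7/(-34)*(-6) = -7*(-1/34)*(-6) = (7/34)*(-6) = -21/17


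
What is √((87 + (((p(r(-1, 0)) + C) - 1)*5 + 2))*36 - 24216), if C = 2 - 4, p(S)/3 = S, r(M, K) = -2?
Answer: 2*I*√5658 ≈ 150.44*I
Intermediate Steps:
p(S) = 3*S
C = -2
√((87 + (((p(r(-1, 0)) + C) - 1)*5 + 2))*36 - 24216) = √((87 + (((3*(-2) - 2) - 1)*5 + 2))*36 - 24216) = √((87 + (((-6 - 2) - 1)*5 + 2))*36 - 24216) = √((87 + ((-8 - 1)*5 + 2))*36 - 24216) = √((87 + (-9*5 + 2))*36 - 24216) = √((87 + (-45 + 2))*36 - 24216) = √((87 - 43)*36 - 24216) = √(44*36 - 24216) = √(1584 - 24216) = √(-22632) = 2*I*√5658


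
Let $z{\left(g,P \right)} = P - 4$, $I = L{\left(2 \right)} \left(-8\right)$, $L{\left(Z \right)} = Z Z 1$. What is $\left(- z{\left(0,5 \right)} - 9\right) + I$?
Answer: $-42$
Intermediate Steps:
$L{\left(Z \right)} = Z^{2}$ ($L{\left(Z \right)} = Z^{2} \cdot 1 = Z^{2}$)
$I = -32$ ($I = 2^{2} \left(-8\right) = 4 \left(-8\right) = -32$)
$z{\left(g,P \right)} = -4 + P$
$\left(- z{\left(0,5 \right)} - 9\right) + I = \left(- (-4 + 5) - 9\right) - 32 = \left(\left(-1\right) 1 - 9\right) - 32 = \left(-1 - 9\right) - 32 = -10 - 32 = -42$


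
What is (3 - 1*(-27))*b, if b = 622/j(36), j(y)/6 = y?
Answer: 1555/18 ≈ 86.389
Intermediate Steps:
j(y) = 6*y
b = 311/108 (b = 622/((6*36)) = 622/216 = 622*(1/216) = 311/108 ≈ 2.8796)
(3 - 1*(-27))*b = (3 - 1*(-27))*(311/108) = (3 + 27)*(311/108) = 30*(311/108) = 1555/18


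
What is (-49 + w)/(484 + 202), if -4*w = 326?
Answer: -261/1372 ≈ -0.19023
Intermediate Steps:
w = -163/2 (w = -¼*326 = -163/2 ≈ -81.500)
(-49 + w)/(484 + 202) = (-49 - 163/2)/(484 + 202) = -261/2/686 = -261/2*1/686 = -261/1372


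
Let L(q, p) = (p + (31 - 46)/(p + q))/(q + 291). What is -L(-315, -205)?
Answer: -21317/2496 ≈ -8.5405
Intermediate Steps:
L(q, p) = (p - 15/(p + q))/(291 + q)
-L(-315, -205) = -(-15 + (-205)² - 205*(-315))/((-315)² + 291*(-205) + 291*(-315) - 205*(-315)) = -(-15 + 42025 + 64575)/(99225 - 59655 - 91665 + 64575) = -106585/12480 = -1*21317/2496 = -21317/2496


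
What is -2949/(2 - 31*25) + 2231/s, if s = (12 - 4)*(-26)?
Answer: -1111171/160784 ≈ -6.9110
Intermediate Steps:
s = -208 (s = 8*(-26) = -208)
-2949/(2 - 31*25) + 2231/s = -2949/(2 - 31*25) + 2231/(-208) = -2949/(2 - 775) + 2231*(-1/208) = -2949/(-773) - 2231/208 = -2949*(-1/773) - 2231/208 = 2949/773 - 2231/208 = -1111171/160784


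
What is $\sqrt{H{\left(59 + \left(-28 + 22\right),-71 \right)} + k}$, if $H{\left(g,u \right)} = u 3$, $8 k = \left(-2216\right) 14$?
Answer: $i \sqrt{4091} \approx 63.961 i$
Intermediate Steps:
$k = -3878$ ($k = \frac{\left(-2216\right) 14}{8} = \frac{1}{8} \left(-31024\right) = -3878$)
$H{\left(g,u \right)} = 3 u$
$\sqrt{H{\left(59 + \left(-28 + 22\right),-71 \right)} + k} = \sqrt{3 \left(-71\right) - 3878} = \sqrt{-213 - 3878} = \sqrt{-4091} = i \sqrt{4091}$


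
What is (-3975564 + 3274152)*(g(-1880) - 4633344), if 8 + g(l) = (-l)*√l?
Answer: 3249888693024 - 2637309120*I*√470 ≈ 3.2499e+12 - 5.7176e+10*I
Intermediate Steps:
g(l) = -8 - l^(3/2) (g(l) = -8 + (-l)*√l = -8 - l^(3/2))
(-3975564 + 3274152)*(g(-1880) - 4633344) = (-3975564 + 3274152)*((-8 - (-1880)^(3/2)) - 4633344) = -701412*((-8 - (-3760)*I*√470) - 4633344) = -701412*((-8 + 3760*I*√470) - 4633344) = -701412*(-4633352 + 3760*I*√470) = 3249888693024 - 2637309120*I*√470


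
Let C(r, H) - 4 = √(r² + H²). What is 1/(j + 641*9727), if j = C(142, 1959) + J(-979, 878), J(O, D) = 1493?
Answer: 6236504/38893978284171 - √3857845/38893978284171 ≈ 1.6030e-7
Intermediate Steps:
C(r, H) = 4 + √(H² + r²) (C(r, H) = 4 + √(r² + H²) = 4 + √(H² + r²))
j = 1497 + √3857845 (j = (4 + √(1959² + 142²)) + 1493 = (4 + √(3837681 + 20164)) + 1493 = (4 + √3857845) + 1493 = 1497 + √3857845 ≈ 3461.1)
1/(j + 641*9727) = 1/((1497 + √3857845) + 641*9727) = 1/((1497 + √3857845) + 6235007) = 1/(6236504 + √3857845)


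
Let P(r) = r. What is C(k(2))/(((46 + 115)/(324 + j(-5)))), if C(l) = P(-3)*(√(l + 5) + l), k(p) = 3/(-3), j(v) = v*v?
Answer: -1047/161 ≈ -6.5031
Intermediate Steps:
j(v) = v²
k(p) = -1 (k(p) = 3*(-⅓) = -1)
C(l) = -3*l - 3*√(5 + l) (C(l) = -3*(√(l + 5) + l) = -3*(√(5 + l) + l) = -3*(l + √(5 + l)) = -3*l - 3*√(5 + l))
C(k(2))/(((46 + 115)/(324 + j(-5)))) = (-3*(-1) - 3*√(5 - 1))/(((46 + 115)/(324 + (-5)²))) = (3 - 3*√4)/((161/(324 + 25))) = (3 - 3*2)/((161/349)) = (3 - 6)/((161*(1/349))) = -3/161/349 = -3*349/161 = -1047/161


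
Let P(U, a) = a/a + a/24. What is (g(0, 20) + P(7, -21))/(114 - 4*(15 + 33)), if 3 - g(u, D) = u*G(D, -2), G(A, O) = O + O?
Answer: -25/624 ≈ -0.040064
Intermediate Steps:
P(U, a) = 1 + a/24 (P(U, a) = 1 + a*(1/24) = 1 + a/24)
G(A, O) = 2*O
g(u, D) = 3 + 4*u (g(u, D) = 3 - u*2*(-2) = 3 - u*(-4) = 3 - (-4)*u = 3 + 4*u)
(g(0, 20) + P(7, -21))/(114 - 4*(15 + 33)) = ((3 + 4*0) + (1 + (1/24)*(-21)))/(114 - 4*(15 + 33)) = ((3 + 0) + (1 - 7/8))/(114 - 4*48) = (3 + 1/8)/(114 - 192) = (25/8)/(-78) = (25/8)*(-1/78) = -25/624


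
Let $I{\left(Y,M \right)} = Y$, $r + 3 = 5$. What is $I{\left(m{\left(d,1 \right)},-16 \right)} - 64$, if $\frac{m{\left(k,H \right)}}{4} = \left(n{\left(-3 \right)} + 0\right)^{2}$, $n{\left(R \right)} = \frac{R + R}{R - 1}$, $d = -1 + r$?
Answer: $-55$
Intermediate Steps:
$r = 2$ ($r = -3 + 5 = 2$)
$d = 1$ ($d = -1 + 2 = 1$)
$n{\left(R \right)} = \frac{2 R}{-1 + R}$
$m{\left(k,H \right)} = 9$ ($m{\left(k,H \right)} = 4 \left(2 \left(-3\right) \frac{1}{-1 - 3} + 0\right)^{2} = 4 \left(2 \left(-3\right) \frac{1}{-4} + 0\right)^{2} = 4 \left(2 \left(-3\right) \left(- \frac{1}{4}\right) + 0\right)^{2} = 4 \left(\frac{3}{2} + 0\right)^{2} = 4 \left(\frac{3}{2}\right)^{2} = 4 \cdot \frac{9}{4} = 9$)
$I{\left(m{\left(d,1 \right)},-16 \right)} - 64 = 9 - 64 = -55$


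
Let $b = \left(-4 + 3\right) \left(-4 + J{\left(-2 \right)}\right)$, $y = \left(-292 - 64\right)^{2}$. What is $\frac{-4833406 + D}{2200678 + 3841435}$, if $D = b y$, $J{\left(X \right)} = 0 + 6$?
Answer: $- \frac{5086878}{6042113} \approx -0.8419$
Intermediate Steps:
$J{\left(X \right)} = 6$
$y = 126736$ ($y = \left(-356\right)^{2} = 126736$)
$b = -2$ ($b = \left(-4 + 3\right) \left(-4 + 6\right) = \left(-1\right) 2 = -2$)
$D = -253472$ ($D = \left(-2\right) 126736 = -253472$)
$\frac{-4833406 + D}{2200678 + 3841435} = \frac{-4833406 - 253472}{2200678 + 3841435} = - \frac{5086878}{6042113}$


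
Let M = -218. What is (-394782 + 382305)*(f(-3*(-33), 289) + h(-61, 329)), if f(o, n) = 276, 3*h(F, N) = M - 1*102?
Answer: -2112772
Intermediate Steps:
h(F, N) = -320/3 (h(F, N) = (-218 - 1*102)/3 = (-218 - 102)/3 = (⅓)*(-320) = -320/3)
(-394782 + 382305)*(f(-3*(-33), 289) + h(-61, 329)) = (-394782 + 382305)*(276 - 320/3) = -12477*508/3 = -2112772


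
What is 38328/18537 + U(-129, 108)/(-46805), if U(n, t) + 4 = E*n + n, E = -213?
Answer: 11595192/7816435 ≈ 1.4834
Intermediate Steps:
U(n, t) = -4 - 212*n (U(n, t) = -4 + (-213*n + n) = -4 - 212*n)
38328/18537 + U(-129, 108)/(-46805) = 38328/18537 + (-4 - 212*(-129))/(-46805) = 38328*(1/18537) + (-4 + 27348)*(-1/46805) = 12776/6179 + 27344*(-1/46805) = 12776/6179 - 27344/46805 = 11595192/7816435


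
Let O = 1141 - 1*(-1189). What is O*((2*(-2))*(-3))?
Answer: 27960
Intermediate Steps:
O = 2330 (O = 1141 + 1189 = 2330)
O*((2*(-2))*(-3)) = 2330*((2*(-2))*(-3)) = 2330*(-4*(-3)) = 2330*12 = 27960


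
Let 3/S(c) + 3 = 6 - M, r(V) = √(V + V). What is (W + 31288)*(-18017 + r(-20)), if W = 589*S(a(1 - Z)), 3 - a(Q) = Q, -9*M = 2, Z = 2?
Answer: -16634285335/29 + 1846510*I*√10/29 ≈ -5.736e+8 + 2.0135e+5*I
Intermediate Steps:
M = -2/9 (M = -⅑*2 = -2/9 ≈ -0.22222)
r(V) = √2*√V (r(V) = √(2*V) = √2*√V)
a(Q) = 3 - Q
S(c) = 27/29 (S(c) = 3/(-3 + (6 - 1*(-2/9))) = 3/(-3 + (6 + 2/9)) = 3/(-3 + 56/9) = 3/(29/9) = 3*(9/29) = 27/29)
W = 15903/29 (W = 589*(27/29) = 15903/29 ≈ 548.38)
(W + 31288)*(-18017 + r(-20)) = (15903/29 + 31288)*(-18017 + √2*√(-20)) = 923255*(-18017 + √2*(2*I*√5))/29 = 923255*(-18017 + 2*I*√10)/29 = -16634285335/29 + 1846510*I*√10/29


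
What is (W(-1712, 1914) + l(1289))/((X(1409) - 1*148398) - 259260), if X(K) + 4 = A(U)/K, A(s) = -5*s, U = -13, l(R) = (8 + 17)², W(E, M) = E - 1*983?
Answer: 972210/191465231 ≈ 0.0050777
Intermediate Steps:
W(E, M) = -983 + E (W(E, M) = E - 983 = -983 + E)
l(R) = 625 (l(R) = 25² = 625)
X(K) = -4 + 65/K (X(K) = -4 + (-5*(-13))/K = -4 + 65/K)
(W(-1712, 1914) + l(1289))/((X(1409) - 1*148398) - 259260) = ((-983 - 1712) + 625)/(((-4 + 65/1409) - 1*148398) - 259260) = (-2695 + 625)/(((-4 + 65*(1/1409)) - 148398) - 259260) = -2070/(((-4 + 65/1409) - 148398) - 259260) = -2070/((-5571/1409 - 148398) - 259260) = -2070/(-209098353/1409 - 259260) = -2070/(-574395693/1409) = -2070*(-1409/574395693) = 972210/191465231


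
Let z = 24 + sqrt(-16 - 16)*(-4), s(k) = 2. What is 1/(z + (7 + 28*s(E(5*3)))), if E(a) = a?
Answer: 87/8081 + 16*I*sqrt(2)/8081 ≈ 0.010766 + 0.0028001*I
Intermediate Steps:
z = 24 - 16*I*sqrt(2) (z = 24 + sqrt(-32)*(-4) = 24 + (4*I*sqrt(2))*(-4) = 24 - 16*I*sqrt(2) ≈ 24.0 - 22.627*I)
1/(z + (7 + 28*s(E(5*3)))) = 1/((24 - 16*I*sqrt(2)) + (7 + 28*2)) = 1/((24 - 16*I*sqrt(2)) + (7 + 56)) = 1/((24 - 16*I*sqrt(2)) + 63) = 1/(87 - 16*I*sqrt(2))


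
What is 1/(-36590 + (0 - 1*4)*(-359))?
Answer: -1/35154 ≈ -2.8446e-5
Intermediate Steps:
1/(-36590 + (0 - 1*4)*(-359)) = 1/(-36590 + (0 - 4)*(-359)) = 1/(-36590 - 4*(-359)) = 1/(-36590 + 1436) = 1/(-35154) = -1/35154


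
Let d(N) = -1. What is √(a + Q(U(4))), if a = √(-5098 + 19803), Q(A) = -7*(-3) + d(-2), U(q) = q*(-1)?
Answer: √(20 + √14705) ≈ 11.885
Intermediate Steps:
U(q) = -q
Q(A) = 20 (Q(A) = -7*(-3) - 1 = 21 - 1 = 20)
a = √14705 ≈ 121.26
√(a + Q(U(4))) = √(√14705 + 20) = √(20 + √14705)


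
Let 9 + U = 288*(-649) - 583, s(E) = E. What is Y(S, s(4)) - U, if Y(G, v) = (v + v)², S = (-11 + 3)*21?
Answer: 187568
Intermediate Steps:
S = -168 (S = -8*21 = -168)
U = -187504 (U = -9 + (288*(-649) - 583) = -9 + (-186912 - 583) = -9 - 187495 = -187504)
Y(G, v) = 4*v² (Y(G, v) = (2*v)² = 4*v²)
Y(S, s(4)) - U = 4*4² - 1*(-187504) = 4*16 + 187504 = 64 + 187504 = 187568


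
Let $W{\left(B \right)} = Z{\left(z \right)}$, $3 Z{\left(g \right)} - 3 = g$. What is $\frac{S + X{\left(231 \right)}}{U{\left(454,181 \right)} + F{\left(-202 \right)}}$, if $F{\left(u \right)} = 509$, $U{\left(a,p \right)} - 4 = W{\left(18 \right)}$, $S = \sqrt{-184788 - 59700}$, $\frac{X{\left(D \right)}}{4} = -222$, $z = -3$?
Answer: $- \frac{296}{171} + \frac{2 i \sqrt{61122}}{513} \approx -1.731 + 0.96385 i$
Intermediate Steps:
$X{\left(D \right)} = -888$ ($X{\left(D \right)} = 4 \left(-222\right) = -888$)
$S = 2 i \sqrt{61122}$ ($S = \sqrt{-244488} = 2 i \sqrt{61122} \approx 494.46 i$)
$Z{\left(g \right)} = 1 + \frac{g}{3}$
$W{\left(B \right)} = 0$ ($W{\left(B \right)} = 1 + \frac{1}{3} \left(-3\right) = 1 - 1 = 0$)
$U{\left(a,p \right)} = 4$ ($U{\left(a,p \right)} = 4 + 0 = 4$)
$\frac{S + X{\left(231 \right)}}{U{\left(454,181 \right)} + F{\left(-202 \right)}} = \frac{2 i \sqrt{61122} - 888}{4 + 509} = \frac{-888 + 2 i \sqrt{61122}}{513} = \left(-888 + 2 i \sqrt{61122}\right) \frac{1}{513} = - \frac{296}{171} + \frac{2 i \sqrt{61122}}{513}$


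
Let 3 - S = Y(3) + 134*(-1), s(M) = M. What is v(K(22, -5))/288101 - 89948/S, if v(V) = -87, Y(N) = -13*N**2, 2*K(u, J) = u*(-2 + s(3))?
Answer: -12957065423/36588827 ≈ -354.13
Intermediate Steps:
K(u, J) = u/2 (K(u, J) = (u*(-2 + 3))/2 = (u*1)/2 = u/2)
S = 254 (S = 3 - (-13*3**2 + 134*(-1)) = 3 - (-13*9 - 134) = 3 - (-117 - 134) = 3 - 1*(-251) = 3 + 251 = 254)
v(K(22, -5))/288101 - 89948/S = -87/288101 - 89948/254 = -87*1/288101 - 89948*1/254 = -87/288101 - 44974/127 = -12957065423/36588827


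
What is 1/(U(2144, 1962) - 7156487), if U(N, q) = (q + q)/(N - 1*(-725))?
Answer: -2869/20531957279 ≈ -1.3973e-7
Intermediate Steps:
U(N, q) = 2*q/(725 + N) (U(N, q) = (2*q)/(N + 725) = (2*q)/(725 + N) = 2*q/(725 + N))
1/(U(2144, 1962) - 7156487) = 1/(2*1962/(725 + 2144) - 7156487) = 1/(2*1962/2869 - 7156487) = 1/(2*1962*(1/2869) - 7156487) = 1/(3924/2869 - 7156487) = 1/(-20531957279/2869) = -2869/20531957279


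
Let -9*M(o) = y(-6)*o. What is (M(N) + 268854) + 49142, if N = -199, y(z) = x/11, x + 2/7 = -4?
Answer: 73455086/231 ≈ 3.1799e+5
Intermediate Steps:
x = -30/7 (x = -2/7 - 4 = -30/7 ≈ -4.2857)
y(z) = -30/77 (y(z) = -30/7/11 = -30/7*1/11 = -30/77)
M(o) = 10*o/231 (M(o) = -(-10)*o/231 = 10*o/231)
(M(N) + 268854) + 49142 = ((10/231)*(-199) + 268854) + 49142 = (-1990/231 + 268854) + 49142 = 62103284/231 + 49142 = 73455086/231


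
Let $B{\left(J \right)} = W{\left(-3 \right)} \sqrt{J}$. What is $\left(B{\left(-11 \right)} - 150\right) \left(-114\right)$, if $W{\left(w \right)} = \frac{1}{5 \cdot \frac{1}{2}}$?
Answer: $17100 - \frac{228 i \sqrt{11}}{5} \approx 17100.0 - 151.24 i$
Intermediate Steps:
$W{\left(w \right)} = \frac{2}{5}$ ($W{\left(w \right)} = \frac{1}{5 \cdot \frac{1}{2}} = \frac{1}{\frac{5}{2}} = \frac{2}{5}$)
$B{\left(J \right)} = \frac{2 \sqrt{J}}{5}$
$\left(B{\left(-11 \right)} - 150\right) \left(-114\right) = \left(\frac{2 \sqrt{-11}}{5} - 150\right) \left(-114\right) = \left(\frac{2 i \sqrt{11}}{5} - 150\right) \left(-114\right) = \left(-150 + \frac{2 i \sqrt{11}}{5}\right) \left(-114\right) = 17100 - \frac{228 i \sqrt{11}}{5}$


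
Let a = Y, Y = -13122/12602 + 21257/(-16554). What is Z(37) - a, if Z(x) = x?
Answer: 4101901049/104306754 ≈ 39.325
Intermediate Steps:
Y = -242551151/104306754 (Y = -13122*1/12602 + 21257*(-1/16554) = -6561/6301 - 21257/16554 = -242551151/104306754 ≈ -2.3254)
a = -242551151/104306754 ≈ -2.3254
Z(37) - a = 37 - 1*(-242551151/104306754) = 37 + 242551151/104306754 = 4101901049/104306754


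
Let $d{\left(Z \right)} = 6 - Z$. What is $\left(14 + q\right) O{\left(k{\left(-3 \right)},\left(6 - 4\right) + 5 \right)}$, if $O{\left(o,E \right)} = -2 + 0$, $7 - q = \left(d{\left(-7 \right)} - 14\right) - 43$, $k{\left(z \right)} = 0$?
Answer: $-130$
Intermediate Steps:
$q = 51$ ($q = 7 - \left(\left(\left(6 - -7\right) - 14\right) - 43\right) = 7 - \left(\left(\left(6 + 7\right) - 14\right) - 43\right) = 7 - \left(\left(13 - 14\right) - 43\right) = 7 - \left(-1 - 43\right) = 7 - -44 = 7 + 44 = 51$)
$O{\left(o,E \right)} = -2$
$\left(14 + q\right) O{\left(k{\left(-3 \right)},\left(6 - 4\right) + 5 \right)} = \left(14 + 51\right) \left(-2\right) = 65 \left(-2\right) = -130$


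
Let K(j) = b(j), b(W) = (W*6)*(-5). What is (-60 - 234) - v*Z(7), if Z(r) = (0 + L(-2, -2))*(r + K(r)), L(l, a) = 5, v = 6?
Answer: 5796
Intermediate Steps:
b(W) = -30*W (b(W) = (6*W)*(-5) = -30*W)
K(j) = -30*j
Z(r) = -145*r (Z(r) = (0 + 5)*(r - 30*r) = 5*(-29*r) = -145*r)
(-60 - 234) - v*Z(7) = (-60 - 234) - 6*(-145*7) = -294 - 6*(-1015) = -294 - 1*(-6090) = -294 + 6090 = 5796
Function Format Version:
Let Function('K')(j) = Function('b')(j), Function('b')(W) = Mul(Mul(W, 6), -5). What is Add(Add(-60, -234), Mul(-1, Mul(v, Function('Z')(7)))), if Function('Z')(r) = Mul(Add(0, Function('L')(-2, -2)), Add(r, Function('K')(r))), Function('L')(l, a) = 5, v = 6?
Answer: 5796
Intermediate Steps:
Function('b')(W) = Mul(-30, W) (Function('b')(W) = Mul(Mul(6, W), -5) = Mul(-30, W))
Function('K')(j) = Mul(-30, j)
Function('Z')(r) = Mul(-145, r) (Function('Z')(r) = Mul(Add(0, 5), Add(r, Mul(-30, r))) = Mul(5, Mul(-29, r)) = Mul(-145, r))
Add(Add(-60, -234), Mul(-1, Mul(v, Function('Z')(7)))) = Add(Add(-60, -234), Mul(-1, Mul(6, Mul(-145, 7)))) = Add(-294, Mul(-1, Mul(6, -1015))) = Add(-294, Mul(-1, -6090)) = Add(-294, 6090) = 5796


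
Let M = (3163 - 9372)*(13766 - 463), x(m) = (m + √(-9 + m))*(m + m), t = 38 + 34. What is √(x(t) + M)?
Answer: √(-82587959 + 432*√7) ≈ 9087.7*I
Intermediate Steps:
t = 72
x(m) = 2*m*(m + √(-9 + m)) (x(m) = (m + √(-9 + m))*(2*m) = 2*m*(m + √(-9 + m)))
M = -82598327 (M = -6209*13303 = -82598327)
√(x(t) + M) = √(2*72*(72 + √(-9 + 72)) - 82598327) = √(2*72*(72 + √63) - 82598327) = √(2*72*(72 + 3*√7) - 82598327) = √((10368 + 432*√7) - 82598327) = √(-82587959 + 432*√7)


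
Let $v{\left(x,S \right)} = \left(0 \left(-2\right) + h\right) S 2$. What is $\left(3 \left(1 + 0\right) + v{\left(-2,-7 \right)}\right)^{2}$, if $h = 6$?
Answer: $6561$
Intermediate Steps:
$v{\left(x,S \right)} = 12 S$ ($v{\left(x,S \right)} = \left(0 \left(-2\right) + 6\right) S 2 = \left(0 + 6\right) S 2 = 6 S 2 = 12 S$)
$\left(3 \left(1 + 0\right) + v{\left(-2,-7 \right)}\right)^{2} = \left(3 \left(1 + 0\right) + 12 \left(-7\right)\right)^{2} = \left(3 \cdot 1 - 84\right)^{2} = \left(3 - 84\right)^{2} = \left(-81\right)^{2} = 6561$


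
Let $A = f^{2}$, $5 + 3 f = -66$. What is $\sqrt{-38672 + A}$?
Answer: $\frac{i \sqrt{343007}}{3} \approx 195.22 i$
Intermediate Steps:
$f = - \frac{71}{3}$ ($f = - \frac{5}{3} + \frac{1}{3} \left(-66\right) = - \frac{5}{3} - 22 = - \frac{71}{3} \approx -23.667$)
$A = \frac{5041}{9}$ ($A = \left(- \frac{71}{3}\right)^{2} = \frac{5041}{9} \approx 560.11$)
$\sqrt{-38672 + A} = \sqrt{-38672 + \frac{5041}{9}} = \sqrt{- \frac{343007}{9}} = \frac{i \sqrt{343007}}{3}$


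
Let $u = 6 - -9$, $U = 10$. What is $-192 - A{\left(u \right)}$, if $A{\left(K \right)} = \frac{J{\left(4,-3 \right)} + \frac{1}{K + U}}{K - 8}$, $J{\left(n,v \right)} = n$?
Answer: $- \frac{33701}{175} \approx -192.58$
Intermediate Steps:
$u = 15$ ($u = 6 + 9 = 15$)
$A{\left(K \right)} = \frac{4 + \frac{1}{10 + K}}{-8 + K}$ ($A{\left(K \right)} = \frac{4 + \frac{1}{K + 10}}{K - 8} = \frac{4 + \frac{1}{10 + K}}{-8 + K}$)
$-192 - A{\left(u \right)} = -192 - \frac{41 + 4 \cdot 15}{-80 + 15^{2} + 2 \cdot 15} = -192 - \frac{41 + 60}{-80 + 225 + 30} = -192 - \frac{1}{175} \cdot 101 = -192 - \frac{101}{175} = - \frac{33701}{175}$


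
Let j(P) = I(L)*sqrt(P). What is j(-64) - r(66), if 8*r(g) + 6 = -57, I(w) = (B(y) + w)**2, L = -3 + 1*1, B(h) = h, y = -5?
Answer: 63/8 + 392*I ≈ 7.875 + 392.0*I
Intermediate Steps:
L = -2 (L = -3 + 1 = -2)
I(w) = (-5 + w)**2
r(g) = -63/8 (r(g) = -3/4 + (1/8)*(-57) = -3/4 - 57/8 = -63/8)
j(P) = 49*sqrt(P) (j(P) = (-5 - 2)**2*sqrt(P) = (-7)**2*sqrt(P) = 49*sqrt(P))
j(-64) - r(66) = 49*sqrt(-64) - 1*(-63/8) = 49*(8*I) + 63/8 = 392*I + 63/8 = 63/8 + 392*I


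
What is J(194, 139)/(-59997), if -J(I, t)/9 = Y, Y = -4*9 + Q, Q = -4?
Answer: -120/19999 ≈ -0.0060003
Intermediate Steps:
Y = -40 (Y = -4*9 - 4 = -36 - 4 = -40)
J(I, t) = 360 (J(I, t) = -9*(-40) = 360)
J(194, 139)/(-59997) = 360/(-59997) = 360*(-1/59997) = -120/19999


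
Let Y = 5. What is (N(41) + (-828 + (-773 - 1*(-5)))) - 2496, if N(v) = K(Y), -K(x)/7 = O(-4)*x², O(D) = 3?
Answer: -4617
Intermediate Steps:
K(x) = -21*x²
N(v) = -525 (N(v) = -21*5² = -21*25 = -525)
(N(41) + (-828 + (-773 - 1*(-5)))) - 2496 = (-525 + (-828 + (-773 - 1*(-5)))) - 2496 = (-525 + (-828 + (-773 + 5))) - 2496 = (-525 + (-828 - 768)) - 2496 = (-525 - 1596) - 2496 = -2121 - 2496 = -4617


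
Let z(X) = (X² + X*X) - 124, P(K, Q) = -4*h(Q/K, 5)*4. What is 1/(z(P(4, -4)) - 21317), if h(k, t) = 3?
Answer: -1/16833 ≈ -5.9407e-5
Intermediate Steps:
P(K, Q) = -48 (P(K, Q) = -4*3*4 = -12*4 = -48)
z(X) = -124 + 2*X² (z(X) = (X² + X²) - 124 = 2*X² - 124 = -124 + 2*X²)
1/(z(P(4, -4)) - 21317) = 1/((-124 + 2*(-48)²) - 21317) = 1/((-124 + 2*2304) - 21317) = 1/((-124 + 4608) - 21317) = 1/(4484 - 21317) = 1/(-16833) = -1/16833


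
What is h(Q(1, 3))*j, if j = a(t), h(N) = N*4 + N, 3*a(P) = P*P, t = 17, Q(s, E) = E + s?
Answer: 5780/3 ≈ 1926.7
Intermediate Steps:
a(P) = P**2/3 (a(P) = (P*P)/3 = P**2/3)
h(N) = 5*N (h(N) = 4*N + N = 5*N)
j = 289/3 (j = (1/3)*17**2 = (1/3)*289 = 289/3 ≈ 96.333)
h(Q(1, 3))*j = (5*(3 + 1))*(289/3) = (5*4)*(289/3) = 20*(289/3) = 5780/3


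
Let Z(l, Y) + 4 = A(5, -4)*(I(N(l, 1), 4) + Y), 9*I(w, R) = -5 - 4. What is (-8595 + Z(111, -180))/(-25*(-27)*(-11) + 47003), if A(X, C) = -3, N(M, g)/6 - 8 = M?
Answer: -4028/19789 ≈ -0.20355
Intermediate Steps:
N(M, g) = 48 + 6*M
I(w, R) = -1 (I(w, R) = (-5 - 4)/9 = (1/9)*(-9) = -1)
Z(l, Y) = -1 - 3*Y (Z(l, Y) = -4 - 3*(-1 + Y) = -4 + (3 - 3*Y) = -1 - 3*Y)
(-8595 + Z(111, -180))/(-25*(-27)*(-11) + 47003) = (-8595 + (-1 - 3*(-180)))/(-25*(-27)*(-11) + 47003) = (-8595 + (-1 + 540))/(675*(-11) + 47003) = (-8595 + 539)/(-7425 + 47003) = -8056/39578 = -8056*1/39578 = -4028/19789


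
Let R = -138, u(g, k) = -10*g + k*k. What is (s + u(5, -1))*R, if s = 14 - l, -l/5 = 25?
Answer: -12420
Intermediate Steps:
l = -125 (l = -5*25 = -125)
u(g, k) = k**2 - 10*g (u(g, k) = -10*g + k**2 = k**2 - 10*g)
s = 139 (s = 14 - 1*(-125) = 14 + 125 = 139)
(s + u(5, -1))*R = (139 + ((-1)**2 - 10*5))*(-138) = (139 + (1 - 50))*(-138) = (139 - 49)*(-138) = 90*(-138) = -12420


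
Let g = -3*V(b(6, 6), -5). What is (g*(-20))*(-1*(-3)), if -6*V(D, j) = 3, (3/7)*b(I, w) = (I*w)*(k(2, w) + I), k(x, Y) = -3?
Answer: -90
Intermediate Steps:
b(I, w) = 7*I*w*(-3 + I)/3 (b(I, w) = 7*((I*w)*(-3 + I))/3 = 7*(I*w*(-3 + I))/3 = 7*I*w*(-3 + I)/3)
V(D, j) = -½ (V(D, j) = -⅙*3 = -½)
g = 3/2 (g = -3*(-½) = 3/2 ≈ 1.5000)
(g*(-20))*(-1*(-3)) = ((3/2)*(-20))*(-1*(-3)) = -30*3 = -90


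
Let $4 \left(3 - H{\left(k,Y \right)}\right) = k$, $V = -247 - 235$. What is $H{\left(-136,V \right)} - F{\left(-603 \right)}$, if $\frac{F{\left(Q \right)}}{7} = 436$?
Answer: $-3015$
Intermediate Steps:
$V = -482$ ($V = -247 - 235 = -482$)
$F{\left(Q \right)} = 3052$ ($F{\left(Q \right)} = 7 \cdot 436 = 3052$)
$H{\left(k,Y \right)} = 3 - \frac{k}{4}$
$H{\left(-136,V \right)} - F{\left(-603 \right)} = \left(3 - -34\right) - 3052 = \left(3 + 34\right) - 3052 = 37 - 3052 = -3015$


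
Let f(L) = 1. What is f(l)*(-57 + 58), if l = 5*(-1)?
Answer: 1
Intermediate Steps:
l = -5
f(l)*(-57 + 58) = 1*(-57 + 58) = 1*1 = 1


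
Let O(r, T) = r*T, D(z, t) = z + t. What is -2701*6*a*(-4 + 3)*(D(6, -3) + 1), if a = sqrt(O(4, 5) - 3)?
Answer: 64824*sqrt(17) ≈ 2.6728e+5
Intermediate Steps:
D(z, t) = t + z
O(r, T) = T*r
a = sqrt(17) (a = sqrt(5*4 - 3) = sqrt(20 - 3) = sqrt(17) ≈ 4.1231)
-2701*6*a*(-4 + 3)*(D(6, -3) + 1) = -2701*6*sqrt(17)*(-4 + 3)*((-3 + 6) + 1) = -2701*6*sqrt(17)*(-(3 + 1)) = -2701*6*sqrt(17)*(-1*4) = -2701*6*sqrt(17)*(-4) = -(-64824)*sqrt(17) = 64824*sqrt(17)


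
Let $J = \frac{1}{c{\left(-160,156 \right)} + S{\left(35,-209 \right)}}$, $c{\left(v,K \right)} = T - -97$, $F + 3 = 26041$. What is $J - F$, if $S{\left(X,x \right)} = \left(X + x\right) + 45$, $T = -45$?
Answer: $- \frac{2004927}{77} \approx -26038.0$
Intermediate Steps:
$S{\left(X,x \right)} = 45 + X + x$
$F = 26038$ ($F = -3 + 26041 = 26038$)
$c{\left(v,K \right)} = 52$ ($c{\left(v,K \right)} = -45 - -97 = -45 + 97 = 52$)
$J = - \frac{1}{77}$ ($J = \frac{1}{52 + \left(45 + 35 - 209\right)} = \frac{1}{52 - 129} = \frac{1}{-77} = - \frac{1}{77} \approx -0.012987$)
$J - F = - \frac{1}{77} - 26038 = - \frac{2004927}{77}$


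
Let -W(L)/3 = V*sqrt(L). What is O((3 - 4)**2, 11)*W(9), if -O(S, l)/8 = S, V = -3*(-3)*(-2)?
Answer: -1296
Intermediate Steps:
V = -18 (V = 9*(-2) = -18)
O(S, l) = -8*S
W(L) = 54*sqrt(L) (W(L) = -(-54)*sqrt(L) = 54*sqrt(L))
O((3 - 4)**2, 11)*W(9) = (-8*(3 - 4)**2)*(54*sqrt(9)) = (-8*(-1)**2)*(54*3) = -8*1*162 = -8*162 = -1296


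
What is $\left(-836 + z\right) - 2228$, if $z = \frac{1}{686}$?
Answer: $- \frac{2101903}{686} \approx -3064.0$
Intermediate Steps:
$z = \frac{1}{686} \approx 0.0014577$
$\left(-836 + z\right) - 2228 = \left(-836 + \frac{1}{686}\right) - 2228 = - \frac{573495}{686} - 2228 = - \frac{2101903}{686}$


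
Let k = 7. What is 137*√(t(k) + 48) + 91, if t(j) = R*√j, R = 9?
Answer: 91 + 137*√(48 + 9*√7) ≈ 1252.0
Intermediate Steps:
t(j) = 9*√j
137*√(t(k) + 48) + 91 = 137*√(9*√7 + 48) + 91 = 137*√(48 + 9*√7) + 91 = 91 + 137*√(48 + 9*√7)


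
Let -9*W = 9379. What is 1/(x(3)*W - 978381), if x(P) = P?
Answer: -3/2944522 ≈ -1.0188e-6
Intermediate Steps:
W = -9379/9 (W = -⅑*9379 = -9379/9 ≈ -1042.1)
1/(x(3)*W - 978381) = 1/(3*(-9379/9) - 978381) = 1/(-9379/3 - 978381) = 1/(-2944522/3) = -3/2944522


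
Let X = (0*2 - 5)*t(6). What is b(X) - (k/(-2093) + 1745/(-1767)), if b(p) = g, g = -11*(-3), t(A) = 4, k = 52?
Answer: 9676084/284487 ≈ 34.012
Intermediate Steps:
g = 33
X = -20 (X = (0*2 - 5)*4 = (0 - 5)*4 = -5*4 = -20)
b(p) = 33
b(X) - (k/(-2093) + 1745/(-1767)) = 33 - (52/(-2093) + 1745/(-1767)) = 33 - (52*(-1/2093) + 1745*(-1/1767)) = 33 - (-4/161 - 1745/1767) = 33 - 1*(-288013/284487) = 33 + 288013/284487 = 9676084/284487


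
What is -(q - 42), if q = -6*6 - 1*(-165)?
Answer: -87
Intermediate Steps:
q = 129 (q = -36 + 165 = 129)
-(q - 42) = -(129 - 42) = -1*87 = -87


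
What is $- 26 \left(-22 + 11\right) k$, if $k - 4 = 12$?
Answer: $4576$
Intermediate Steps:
$k = 16$ ($k = 4 + 12 = 16$)
$- 26 \left(-22 + 11\right) k = - 26 \left(-22 + 11\right) 16 = \left(-26\right) \left(-11\right) 16 = 286 \cdot 16 = 4576$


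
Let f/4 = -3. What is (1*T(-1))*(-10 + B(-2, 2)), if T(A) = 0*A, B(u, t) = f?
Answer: 0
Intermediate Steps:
f = -12 (f = 4*(-3) = -12)
B(u, t) = -12
T(A) = 0
(1*T(-1))*(-10 + B(-2, 2)) = (1*0)*(-10 - 12) = 0*(-22) = 0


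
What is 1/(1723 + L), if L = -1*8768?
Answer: -1/7045 ≈ -0.00014194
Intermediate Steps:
L = -8768
1/(1723 + L) = 1/(1723 - 8768) = 1/(-7045) = -1/7045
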